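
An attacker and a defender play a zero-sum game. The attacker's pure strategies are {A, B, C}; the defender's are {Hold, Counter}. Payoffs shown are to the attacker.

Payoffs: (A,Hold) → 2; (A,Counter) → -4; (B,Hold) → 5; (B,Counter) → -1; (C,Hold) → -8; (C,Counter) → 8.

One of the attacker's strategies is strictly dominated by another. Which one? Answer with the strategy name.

B gives a strictly higher payoff than A against every column: 5 > 2, -1 > -4.
So A is strictly dominated and the attacker never plays it.

A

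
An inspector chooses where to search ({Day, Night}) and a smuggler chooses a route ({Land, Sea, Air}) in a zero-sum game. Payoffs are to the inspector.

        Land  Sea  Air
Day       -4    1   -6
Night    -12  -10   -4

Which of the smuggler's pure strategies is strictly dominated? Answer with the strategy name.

Land holds the inspector's payoff strictly below Sea in every row: -4 < 1, -12 < -10.
So Sea is strictly dominated for the smuggler.

Sea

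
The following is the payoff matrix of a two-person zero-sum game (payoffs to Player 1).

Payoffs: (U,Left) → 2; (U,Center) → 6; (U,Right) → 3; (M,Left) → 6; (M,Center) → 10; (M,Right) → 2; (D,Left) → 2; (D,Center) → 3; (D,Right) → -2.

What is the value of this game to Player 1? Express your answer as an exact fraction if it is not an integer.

14/5

Row minima: U → 2, M → 2, D → -2; maximin = 2.
Column maxima: Left → 6, Center → 10, Right → 3; minimax = 3.
2 ≠ 3, so there is no saddle point; optimal play is mixed.
D is strictly dominated by M, so Player 1 never plays it.
Center is strictly dominated by Left (it gives Player 1 strictly more in every row), so Player 2 never plays it.
On the remaining 2×2 (U, M vs Left, Right):
Let Player 1 play U with probability p. Expected payoff against Left: 2p + 6(1−p) = −4p + 6; against Right: 3p + 2(1−p) = p + 2.
Setting these equal: −4p + 6 = p + 2 ⇒ −5p = -4 ⇒ p = 4/5, and the value is (-4)·(4/5) + 6 = 14/5.
For Player 2: with q = P(Left), equating U's and M's payoffs gives −q + 3 = 4q + 2 ⇒ q = 1/5.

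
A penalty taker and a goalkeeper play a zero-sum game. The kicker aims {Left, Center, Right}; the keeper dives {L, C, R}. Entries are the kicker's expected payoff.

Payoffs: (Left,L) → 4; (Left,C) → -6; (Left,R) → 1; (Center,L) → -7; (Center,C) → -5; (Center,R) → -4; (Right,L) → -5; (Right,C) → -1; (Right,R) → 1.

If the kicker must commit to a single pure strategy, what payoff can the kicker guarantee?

Row minima: Left → -6, Center → -7, Right → -5.
The best of these is -5.

-5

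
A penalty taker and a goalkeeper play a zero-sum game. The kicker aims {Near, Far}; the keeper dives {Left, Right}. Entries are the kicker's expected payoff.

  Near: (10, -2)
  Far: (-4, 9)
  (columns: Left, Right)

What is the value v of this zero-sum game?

82/25

Row minima: Near → -2, Far → -4; maximin = -2.
Column maxima: Left → 10, Right → 9; minimax = 9.
-2 ≠ 9, so there is no saddle point; optimal play is mixed.
Let the kicker play Near with probability p. Expected payoff against Left: 10p + (-4)(1−p) = 14p − 4; against Right: (-2)p + 9(1−p) = −11p + 9.
Setting these equal: 14p − 4 = −11p + 9 ⇒ 25p = 13 ⇒ p = 13/25, and the value is (14)·(13/25) − 4 = 82/25.
For the keeper: with q = P(Left), equating Near's and Far's payoffs gives 12q − 2 = −13q + 9 ⇒ q = 11/25.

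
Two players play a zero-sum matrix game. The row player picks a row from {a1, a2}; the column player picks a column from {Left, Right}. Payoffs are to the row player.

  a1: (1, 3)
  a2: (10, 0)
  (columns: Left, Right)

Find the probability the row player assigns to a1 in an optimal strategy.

Row minima: a1 → 1, a2 → 0; maximin = 1.
Column maxima: Left → 10, Right → 3; minimax = 3.
1 ≠ 3, so there is no saddle point; optimal play is mixed.
Let the row player play a1 with probability p. Expected payoff against Left: 1p + 10(1−p) = −9p + 10; against Right: 3p + 0(1−p) = 3p.
Setting these equal: −9p + 10 = 3p ⇒ −12p = -10 ⇒ p = 5/6, and the value is (-9)·(5/6) + 10 = 5/2.
For the column player: with q = P(Left), equating a1's and a2's payoffs gives −2q + 3 = 10q ⇒ q = 1/4.

5/6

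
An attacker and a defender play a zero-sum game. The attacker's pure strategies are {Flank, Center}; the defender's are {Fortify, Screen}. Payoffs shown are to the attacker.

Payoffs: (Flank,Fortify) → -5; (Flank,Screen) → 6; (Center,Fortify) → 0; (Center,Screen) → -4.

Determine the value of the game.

-4/3

Row minima: Flank → -5, Center → -4; maximin = -4.
Column maxima: Fortify → 0, Screen → 6; minimax = 0.
-4 ≠ 0, so there is no saddle point; optimal play is mixed.
Let the attacker play Flank with probability p. Expected payoff against Fortify: (-5)p + 0(1−p) = −5p; against Screen: 6p + (-4)(1−p) = 10p − 4.
Setting these equal: −5p = 10p − 4 ⇒ −15p = -4 ⇒ p = 4/15, and the value is (-5)·(4/15) = -4/3.
For the defender: with q = P(Fortify), equating Flank's and Center's payoffs gives −11q + 6 = 4q − 4 ⇒ q = 2/3.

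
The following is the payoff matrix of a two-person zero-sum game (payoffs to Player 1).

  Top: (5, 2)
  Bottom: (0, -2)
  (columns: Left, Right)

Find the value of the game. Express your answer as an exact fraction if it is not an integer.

Row minima: Top → 2, Bottom → -2; maximin = 2.
Column maxima: Left → 5, Right → 2; minimax = 2.
Since maximin = minimax = 2, there is a saddle point and the value is 2.

2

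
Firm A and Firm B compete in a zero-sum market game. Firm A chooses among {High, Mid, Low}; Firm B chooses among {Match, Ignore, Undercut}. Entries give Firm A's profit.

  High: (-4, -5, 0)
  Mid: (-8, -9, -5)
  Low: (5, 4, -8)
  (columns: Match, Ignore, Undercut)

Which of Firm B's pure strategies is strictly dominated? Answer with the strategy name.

Match

Ignore holds Firm A's payoff strictly below Match in every row: -5 < -4, -9 < -8, 4 < 5.
So Match is strictly dominated for Firm B.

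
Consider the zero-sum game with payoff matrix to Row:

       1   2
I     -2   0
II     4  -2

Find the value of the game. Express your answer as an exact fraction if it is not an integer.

Row minima: I → -2, II → -2; maximin = -2.
Column maxima: 1 → 4, 2 → 0; minimax = 0.
-2 ≠ 0, so there is no saddle point; optimal play is mixed.
Let Row play I with probability p. Expected payoff against 1: (-2)p + 4(1−p) = −6p + 4; against 2: 0p + (-2)(1−p) = 2p − 2.
Setting these equal: −6p + 4 = 2p − 2 ⇒ −8p = -6 ⇒ p = 3/4, and the value is (-6)·(3/4) + 4 = -1/2.
For Column: with q = P(1), equating I's and II's payoffs gives −2q = 6q − 2 ⇒ q = 1/4.

-1/2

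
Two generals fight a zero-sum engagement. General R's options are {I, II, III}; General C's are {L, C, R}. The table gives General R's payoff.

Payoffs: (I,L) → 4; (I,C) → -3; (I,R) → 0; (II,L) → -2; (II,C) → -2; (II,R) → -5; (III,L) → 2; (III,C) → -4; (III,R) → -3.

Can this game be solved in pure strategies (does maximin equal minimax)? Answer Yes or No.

No

Row minima: I → -3, II → -5, III → -4; maximin = -3.
Column maxima: L → 4, C → -2, R → 0; minimax = -2.
-3 ≠ -2, so no pure-strategy equilibrium exists.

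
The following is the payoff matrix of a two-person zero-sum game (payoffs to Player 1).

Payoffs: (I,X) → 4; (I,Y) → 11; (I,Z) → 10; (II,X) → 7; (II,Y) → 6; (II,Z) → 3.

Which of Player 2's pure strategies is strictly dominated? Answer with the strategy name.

Z holds Player 1's payoff strictly below Y in every row: 10 < 11, 3 < 6.
So Y is strictly dominated for Player 2.

Y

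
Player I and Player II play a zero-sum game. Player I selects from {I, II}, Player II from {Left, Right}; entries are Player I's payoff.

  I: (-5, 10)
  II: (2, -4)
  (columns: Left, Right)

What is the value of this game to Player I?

0

Row minima: I → -5, II → -4; maximin = -4.
Column maxima: Left → 2, Right → 10; minimax = 2.
-4 ≠ 2, so there is no saddle point; optimal play is mixed.
Let Player I play I with probability p. Expected payoff against Left: (-5)p + 2(1−p) = −7p + 2; against Right: 10p + (-4)(1−p) = 14p − 4.
Setting these equal: −7p + 2 = 14p − 4 ⇒ −21p = -6 ⇒ p = 2/7, and the value is (-7)·(2/7) + 2 = 0.
For Player II: with q = P(Left), equating I's and II's payoffs gives −15q + 10 = 6q − 4 ⇒ q = 2/3.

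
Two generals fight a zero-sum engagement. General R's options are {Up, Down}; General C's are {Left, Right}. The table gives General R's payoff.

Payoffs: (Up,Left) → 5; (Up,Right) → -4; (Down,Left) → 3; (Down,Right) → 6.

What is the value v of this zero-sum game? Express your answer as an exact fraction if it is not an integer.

Row minima: Up → -4, Down → 3; maximin = 3.
Column maxima: Left → 5, Right → 6; minimax = 5.
3 ≠ 5, so there is no saddle point; optimal play is mixed.
Let General R play Up with probability p. Expected payoff against Left: 5p + 3(1−p) = 2p + 3; against Right: (-4)p + 6(1−p) = −10p + 6.
Setting these equal: 2p + 3 = −10p + 6 ⇒ 12p = 3 ⇒ p = 1/4, and the value is (2)·(1/4) + 3 = 7/2.
For General C: with q = P(Left), equating Up's and Down's payoffs gives 9q − 4 = −3q + 6 ⇒ q = 5/6.

7/2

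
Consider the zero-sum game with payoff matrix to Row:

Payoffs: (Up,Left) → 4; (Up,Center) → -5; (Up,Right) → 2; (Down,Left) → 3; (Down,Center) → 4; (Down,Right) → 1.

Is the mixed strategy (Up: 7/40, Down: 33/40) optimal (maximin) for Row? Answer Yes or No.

Against Left this mix gives (7/40)·4 + (33/40)·3 = 127/40.
Against Center this mix gives (7/40)·(-5) + (33/40)·4 = 97/40.
Against Right this mix gives (7/40)·2 + (33/40)·1 = 47/40.
Column will play Right, holding Row to 47/40. Shifting weight toward the row that does better against Right would raise this floor (the equalizing mix achieves 13/10 against both Right and Center), so the proposed strategy is not optimal.

No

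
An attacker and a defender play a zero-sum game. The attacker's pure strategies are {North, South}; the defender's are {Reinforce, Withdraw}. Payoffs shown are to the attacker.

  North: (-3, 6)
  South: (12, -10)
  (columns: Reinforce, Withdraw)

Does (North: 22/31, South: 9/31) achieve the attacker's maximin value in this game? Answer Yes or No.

Against Reinforce this mix gives (22/31)·(-3) + (9/31)·12 = 42/31.
Against Withdraw this mix gives (22/31)·6 + (9/31)·(-10) = 42/31.
All of the defender's active replies (Reinforce, Withdraw) yield 42/31, and no column does worse for the attacker. The mix makes the defender indifferent and guarantees 42/31, so it is optimal.

Yes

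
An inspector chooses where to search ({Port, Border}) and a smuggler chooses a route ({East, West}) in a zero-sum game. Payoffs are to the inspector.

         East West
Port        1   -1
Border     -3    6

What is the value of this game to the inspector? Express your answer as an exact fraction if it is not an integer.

Row minima: Port → -1, Border → -3; maximin = -1.
Column maxima: East → 1, West → 6; minimax = 1.
-1 ≠ 1, so there is no saddle point; optimal play is mixed.
Let the inspector play Port with probability p. Expected payoff against East: 1p + (-3)(1−p) = 4p − 3; against West: (-1)p + 6(1−p) = −7p + 6.
Setting these equal: 4p − 3 = −7p + 6 ⇒ 11p = 9 ⇒ p = 9/11, and the value is (4)·(9/11) − 3 = 3/11.
For the smuggler: with q = P(East), equating Port's and Border's payoffs gives 2q − 1 = −9q + 6 ⇒ q = 7/11.

3/11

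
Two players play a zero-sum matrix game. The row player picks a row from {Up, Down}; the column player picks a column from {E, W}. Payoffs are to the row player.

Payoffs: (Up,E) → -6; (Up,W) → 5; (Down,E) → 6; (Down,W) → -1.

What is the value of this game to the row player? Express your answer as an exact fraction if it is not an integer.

Row minima: Up → -6, Down → -1; maximin = -1.
Column maxima: E → 6, W → 5; minimax = 5.
-1 ≠ 5, so there is no saddle point; optimal play is mixed.
Let the row player play Up with probability p. Expected payoff against E: (-6)p + 6(1−p) = −12p + 6; against W: 5p + (-1)(1−p) = 6p − 1.
Setting these equal: −12p + 6 = 6p − 1 ⇒ −18p = -7 ⇒ p = 7/18, and the value is (-12)·(7/18) + 6 = 4/3.
For the column player: with q = P(E), equating Up's and Down's payoffs gives −11q + 5 = 7q − 1 ⇒ q = 1/3.

4/3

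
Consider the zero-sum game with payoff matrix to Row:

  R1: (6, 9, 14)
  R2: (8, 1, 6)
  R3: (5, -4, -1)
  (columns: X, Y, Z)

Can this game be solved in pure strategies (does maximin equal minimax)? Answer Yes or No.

Row minima: R1 → 6, R2 → 1, R3 → -4; maximin = 6.
Column maxima: X → 8, Y → 9, Z → 14; minimax = 8.
6 ≠ 8, so no pure-strategy equilibrium exists.

No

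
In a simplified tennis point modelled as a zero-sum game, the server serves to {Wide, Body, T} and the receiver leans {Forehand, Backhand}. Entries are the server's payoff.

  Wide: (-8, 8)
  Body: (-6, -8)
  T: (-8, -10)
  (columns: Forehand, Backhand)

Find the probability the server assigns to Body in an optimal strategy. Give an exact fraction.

8/9

Row minima: Wide → -8, Body → -8, T → -10; maximin = -8.
Column maxima: Forehand → -6, Backhand → 8; minimax = -6.
-8 ≠ -6, so there is no saddle point; optimal play is mixed.
T is strictly dominated by Body, so the server never plays it.
On the remaining 2×2 (Wide, Body vs Forehand, Backhand):
Let the server play Wide with probability p. Expected payoff against Forehand: (-8)p + (-6)(1−p) = −2p − 6; against Backhand: 8p + (-8)(1−p) = 16p − 8.
Setting these equal: −2p − 6 = 16p − 8 ⇒ −18p = -2 ⇒ p = 1/9, and the value is (-2)·(1/9) − 6 = -56/9.
For the receiver: with q = P(Forehand), equating Wide's and Body's payoffs gives −16q + 8 = 2q − 8 ⇒ q = 8/9.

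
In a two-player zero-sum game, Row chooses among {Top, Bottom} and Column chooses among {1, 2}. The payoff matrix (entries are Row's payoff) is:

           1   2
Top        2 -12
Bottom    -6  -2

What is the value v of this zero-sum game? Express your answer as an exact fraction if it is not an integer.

Row minima: Top → -12, Bottom → -6; maximin = -6.
Column maxima: 1 → 2, 2 → -2; minimax = -2.
-6 ≠ -2, so there is no saddle point; optimal play is mixed.
Let Row play Top with probability p. Expected payoff against 1: 2p + (-6)(1−p) = 8p − 6; against 2: (-12)p + (-2)(1−p) = −10p − 2.
Setting these equal: 8p − 6 = −10p − 2 ⇒ 18p = 4 ⇒ p = 2/9, and the value is (8)·(2/9) − 6 = -38/9.
For Column: with q = P(1), equating Top's and Bottom's payoffs gives 14q − 12 = −4q − 2 ⇒ q = 5/9.

-38/9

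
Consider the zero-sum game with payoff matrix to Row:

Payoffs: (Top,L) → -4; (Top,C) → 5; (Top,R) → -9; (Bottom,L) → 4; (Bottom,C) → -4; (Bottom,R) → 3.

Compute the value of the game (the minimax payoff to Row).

-1

Row minima: Top → -9, Bottom → -4; maximin = -4.
Column maxima: L → 4, C → 5, R → 3; minimax = 3.
-4 ≠ 3, so there is no saddle point; optimal play is mixed.
L is strictly dominated by R (it gives Row strictly more in every row), so Column never plays it.
On the remaining 2×2 (Top, Bottom vs C, R):
Let Row play Top with probability p. Expected payoff against C: 5p + (-4)(1−p) = 9p − 4; against R: (-9)p + 3(1−p) = −12p + 3.
Setting these equal: 9p − 4 = −12p + 3 ⇒ 21p = 7 ⇒ p = 1/3, and the value is (9)·(1/3) − 4 = -1.
For Column: with q = P(C), equating Top's and Bottom's payoffs gives 14q − 9 = −7q + 3 ⇒ q = 4/7.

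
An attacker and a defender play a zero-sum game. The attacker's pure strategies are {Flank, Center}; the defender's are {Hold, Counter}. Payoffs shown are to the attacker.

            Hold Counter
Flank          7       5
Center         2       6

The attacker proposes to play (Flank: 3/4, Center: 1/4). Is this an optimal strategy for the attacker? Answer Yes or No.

No

Against Hold this mix gives (3/4)·7 + (1/4)·2 = 23/4.
Against Counter this mix gives (3/4)·5 + (1/4)·6 = 21/4.
The defender will play Counter, holding the attacker to 21/4. Shifting weight toward the row that does better against Counter would raise this floor (the equalizing mix achieves 16/3 against both Counter and Hold), so the proposed strategy is not optimal.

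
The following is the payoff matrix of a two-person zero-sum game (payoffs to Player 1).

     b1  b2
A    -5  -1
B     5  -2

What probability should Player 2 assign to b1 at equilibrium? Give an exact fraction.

1/11

Row minima: A → -5, B → -2; maximin = -2.
Column maxima: b1 → 5, b2 → -1; minimax = -1.
-2 ≠ -1, so there is no saddle point; optimal play is mixed.
Let Player 1 play A with probability p. Expected payoff against b1: (-5)p + 5(1−p) = −10p + 5; against b2: (-1)p + (-2)(1−p) = p − 2.
Setting these equal: −10p + 5 = p − 2 ⇒ −11p = -7 ⇒ p = 7/11, and the value is (-10)·(7/11) + 5 = -15/11.
For Player 2: with q = P(b1), equating A's and B's payoffs gives −4q − 1 = 7q − 2 ⇒ q = 1/11.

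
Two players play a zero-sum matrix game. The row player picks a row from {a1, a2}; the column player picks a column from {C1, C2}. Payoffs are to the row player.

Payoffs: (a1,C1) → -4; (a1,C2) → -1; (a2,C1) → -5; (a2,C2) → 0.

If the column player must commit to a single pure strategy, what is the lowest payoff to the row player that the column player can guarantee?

-4

Column maxima: C1 → -4, C2 → 0.
The smallest of these is -4.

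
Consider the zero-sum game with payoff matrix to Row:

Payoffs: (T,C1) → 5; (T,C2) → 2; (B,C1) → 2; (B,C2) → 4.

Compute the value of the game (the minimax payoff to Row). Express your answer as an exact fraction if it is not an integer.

16/5

Row minima: T → 2, B → 2; maximin = 2.
Column maxima: C1 → 5, C2 → 4; minimax = 4.
2 ≠ 4, so there is no saddle point; optimal play is mixed.
Let Row play T with probability p. Expected payoff against C1: 5p + 2(1−p) = 3p + 2; against C2: 2p + 4(1−p) = −2p + 4.
Setting these equal: 3p + 2 = −2p + 4 ⇒ 5p = 2 ⇒ p = 2/5, and the value is (3)·(2/5) + 2 = 16/5.
For Column: with q = P(C1), equating T's and B's payoffs gives 3q + 2 = −2q + 4 ⇒ q = 2/5.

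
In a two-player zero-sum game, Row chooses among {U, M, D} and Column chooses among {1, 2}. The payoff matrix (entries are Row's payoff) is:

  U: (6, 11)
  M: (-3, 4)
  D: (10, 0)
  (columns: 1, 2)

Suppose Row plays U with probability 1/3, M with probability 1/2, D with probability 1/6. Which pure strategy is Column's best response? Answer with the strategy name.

1

If Column plays 1, Row's expected payoff is (1/3)·6 + (1/2)·(-3) + (1/6)·10 = 13/6.
If Column plays 2, Row's expected payoff is (1/3)·11 + (1/2)·4 + (1/6)·0 = 17/3.
Column minimizes Row's payoff; the smallest is 13/6, so the best response is 1.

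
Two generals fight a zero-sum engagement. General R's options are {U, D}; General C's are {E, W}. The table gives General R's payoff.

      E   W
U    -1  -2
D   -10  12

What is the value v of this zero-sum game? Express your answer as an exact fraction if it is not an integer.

-32/23

Row minima: U → -2, D → -10; maximin = -2.
Column maxima: E → -1, W → 12; minimax = -1.
-2 ≠ -1, so there is no saddle point; optimal play is mixed.
Let General R play U with probability p. Expected payoff against E: (-1)p + (-10)(1−p) = 9p − 10; against W: (-2)p + 12(1−p) = −14p + 12.
Setting these equal: 9p − 10 = −14p + 12 ⇒ 23p = 22 ⇒ p = 22/23, and the value is (9)·(22/23) − 10 = -32/23.
For General C: with q = P(E), equating U's and D's payoffs gives q − 2 = −22q + 12 ⇒ q = 14/23.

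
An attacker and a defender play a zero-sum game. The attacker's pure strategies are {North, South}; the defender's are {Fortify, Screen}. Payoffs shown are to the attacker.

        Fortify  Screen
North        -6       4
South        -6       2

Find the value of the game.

-6

Row minima: North → -6, South → -6; maximin = -6.
Column maxima: Fortify → -6, Screen → 4; minimax = -6.
Since maximin = minimax = -6, there is a saddle point and the value is -6.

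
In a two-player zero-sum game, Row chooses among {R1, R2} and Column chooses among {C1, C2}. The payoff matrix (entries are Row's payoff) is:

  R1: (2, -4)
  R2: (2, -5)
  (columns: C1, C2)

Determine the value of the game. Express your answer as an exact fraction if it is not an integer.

Row minima: R1 → -4, R2 → -5; maximin = -4.
Column maxima: C1 → 2, C2 → -4; minimax = -4.
Since maximin = minimax = -4, there is a saddle point and the value is -4.

-4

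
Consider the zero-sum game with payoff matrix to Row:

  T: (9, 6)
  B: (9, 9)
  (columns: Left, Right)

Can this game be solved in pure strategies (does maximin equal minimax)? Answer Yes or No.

Yes

Row minima: T → 6, B → 9; maximin = 9.
Column maxima: Left → 9, Right → 9; minimax = 9.
maximin = minimax = 9, so a saddle point exists.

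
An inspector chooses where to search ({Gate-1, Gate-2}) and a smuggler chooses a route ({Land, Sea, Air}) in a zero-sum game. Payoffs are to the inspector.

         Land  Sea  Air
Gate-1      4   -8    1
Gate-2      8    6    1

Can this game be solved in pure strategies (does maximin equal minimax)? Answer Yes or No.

Yes

Row minima: Gate-1 → -8, Gate-2 → 1; maximin = 1.
Column maxima: Land → 8, Sea → 6, Air → 1; minimax = 1.
maximin = minimax = 1, so a saddle point exists.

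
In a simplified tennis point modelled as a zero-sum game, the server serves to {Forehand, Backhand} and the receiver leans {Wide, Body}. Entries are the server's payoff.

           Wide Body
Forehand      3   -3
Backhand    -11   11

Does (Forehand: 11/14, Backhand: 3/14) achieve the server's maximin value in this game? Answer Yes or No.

Yes

Against Wide this mix gives (11/14)·3 + (3/14)·(-11) = 0.
Against Body this mix gives (11/14)·(-3) + (3/14)·11 = 0.
All of the receiver's active replies (Wide, Body) yield 0, and no column does worse for the server. The mix makes the receiver indifferent and guarantees 0, so it is optimal.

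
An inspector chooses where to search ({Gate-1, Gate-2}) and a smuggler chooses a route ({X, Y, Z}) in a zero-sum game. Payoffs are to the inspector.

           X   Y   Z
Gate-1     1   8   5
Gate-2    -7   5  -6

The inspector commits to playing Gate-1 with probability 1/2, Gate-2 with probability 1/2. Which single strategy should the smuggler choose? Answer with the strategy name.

If the smuggler plays X, the inspector's expected payoff is (1/2)·1 + (1/2)·(-7) = -3.
If the smuggler plays Y, the inspector's expected payoff is (1/2)·8 + (1/2)·5 = 13/2.
If the smuggler plays Z, the inspector's expected payoff is (1/2)·5 + (1/2)·(-6) = -1/2.
The smuggler minimizes the inspector's payoff; the smallest is -3, so the best response is X.

X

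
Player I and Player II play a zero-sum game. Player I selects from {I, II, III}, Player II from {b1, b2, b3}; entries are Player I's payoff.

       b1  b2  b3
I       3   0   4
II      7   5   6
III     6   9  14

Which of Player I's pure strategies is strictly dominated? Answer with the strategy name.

I

II gives a strictly higher payoff than I against every column: 7 > 3, 5 > 0, 6 > 4.
So I is strictly dominated and Player I never plays it.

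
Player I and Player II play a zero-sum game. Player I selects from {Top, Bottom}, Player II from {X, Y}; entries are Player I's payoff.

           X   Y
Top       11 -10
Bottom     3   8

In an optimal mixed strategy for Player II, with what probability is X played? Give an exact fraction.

9/13

Row minima: Top → -10, Bottom → 3; maximin = 3.
Column maxima: X → 11, Y → 8; minimax = 8.
3 ≠ 8, so there is no saddle point; optimal play is mixed.
Let Player I play Top with probability p. Expected payoff against X: 11p + 3(1−p) = 8p + 3; against Y: (-10)p + 8(1−p) = −18p + 8.
Setting these equal: 8p + 3 = −18p + 8 ⇒ 26p = 5 ⇒ p = 5/26, and the value is (8)·(5/26) + 3 = 59/13.
For Player II: with q = P(X), equating Top's and Bottom's payoffs gives 21q − 10 = −5q + 8 ⇒ q = 9/13.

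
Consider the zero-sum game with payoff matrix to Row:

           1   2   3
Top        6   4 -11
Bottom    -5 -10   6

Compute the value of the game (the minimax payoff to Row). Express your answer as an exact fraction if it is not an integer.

-86/31

Row minima: Top → -11, Bottom → -10; maximin = -10.
Column maxima: 1 → 6, 2 → 4, 3 → 6; minimax = 4.
-10 ≠ 4, so there is no saddle point; optimal play is mixed.
1 is strictly dominated by 2 (it gives Row strictly more in every row), so Column never plays it.
On the remaining 2×2 (Top, Bottom vs 2, 3):
Let Row play Top with probability p. Expected payoff against 2: 4p + (-10)(1−p) = 14p − 10; against 3: (-11)p + 6(1−p) = −17p + 6.
Setting these equal: 14p − 10 = −17p + 6 ⇒ 31p = 16 ⇒ p = 16/31, and the value is (14)·(16/31) − 10 = -86/31.
For Column: with q = P(2), equating Top's and Bottom's payoffs gives 15q − 11 = −16q + 6 ⇒ q = 17/31.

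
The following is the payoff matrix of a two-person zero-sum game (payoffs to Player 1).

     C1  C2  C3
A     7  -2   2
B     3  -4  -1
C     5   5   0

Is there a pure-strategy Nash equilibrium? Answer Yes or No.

Row minima: A → -2, B → -4, C → 0; maximin = 0.
Column maxima: C1 → 7, C2 → 5, C3 → 2; minimax = 2.
0 ≠ 2, so no pure-strategy equilibrium exists.

No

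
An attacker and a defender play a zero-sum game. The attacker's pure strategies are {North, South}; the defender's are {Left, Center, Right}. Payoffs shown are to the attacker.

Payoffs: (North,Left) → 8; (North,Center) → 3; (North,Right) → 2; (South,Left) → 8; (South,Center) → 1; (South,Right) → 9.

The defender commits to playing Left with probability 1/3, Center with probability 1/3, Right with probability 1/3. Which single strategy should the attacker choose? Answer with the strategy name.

Expected payoff of North: (1/3)·8 + (1/3)·3 + (1/3)·2 = 13/3.
Expected payoff of South: (1/3)·8 + (1/3)·1 + (1/3)·9 = 6.
The largest is 6, so the attacker's best response is South.

South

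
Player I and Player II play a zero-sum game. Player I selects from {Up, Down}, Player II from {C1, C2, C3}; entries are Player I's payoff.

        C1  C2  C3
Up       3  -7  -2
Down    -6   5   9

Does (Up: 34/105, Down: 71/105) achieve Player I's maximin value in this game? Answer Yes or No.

No

Against C1 this mix gives (34/105)·3 + (71/105)·(-6) = -108/35.
Against C2 this mix gives (34/105)·(-7) + (71/105)·5 = 39/35.
Against C3 this mix gives (34/105)·(-2) + (71/105)·9 = 571/105.
Player II will play C1, holding Player I to -108/35. Shifting weight toward the row that does better against C1 would raise this floor (the equalizing mix achieves -9/7 against both C1 and C2), so the proposed strategy is not optimal.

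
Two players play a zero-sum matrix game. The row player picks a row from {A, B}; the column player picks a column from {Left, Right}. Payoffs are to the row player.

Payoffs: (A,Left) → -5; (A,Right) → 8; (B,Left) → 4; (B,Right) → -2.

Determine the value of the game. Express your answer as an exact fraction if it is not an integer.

22/19

Row minima: A → -5, B → -2; maximin = -2.
Column maxima: Left → 4, Right → 8; minimax = 4.
-2 ≠ 4, so there is no saddle point; optimal play is mixed.
Let the row player play A with probability p. Expected payoff against Left: (-5)p + 4(1−p) = −9p + 4; against Right: 8p + (-2)(1−p) = 10p − 2.
Setting these equal: −9p + 4 = 10p − 2 ⇒ −19p = -6 ⇒ p = 6/19, and the value is (-9)·(6/19) + 4 = 22/19.
For the column player: with q = P(Left), equating A's and B's payoffs gives −13q + 8 = 6q − 2 ⇒ q = 10/19.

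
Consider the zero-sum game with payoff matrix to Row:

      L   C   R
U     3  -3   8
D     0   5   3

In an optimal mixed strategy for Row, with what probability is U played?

5/11

Row minima: U → -3, D → 0; maximin = 0.
Column maxima: L → 3, C → 5, R → 8; minimax = 3.
0 ≠ 3, so there is no saddle point; optimal play is mixed.
R is strictly dominated by L (it gives Row strictly more in every row), so Column never plays it.
On the remaining 2×2 (U, D vs L, C):
Let Row play U with probability p. Expected payoff against L: 3p + 0(1−p) = 3p; against C: (-3)p + 5(1−p) = −8p + 5.
Setting these equal: 3p = −8p + 5 ⇒ 11p = 5 ⇒ p = 5/11, and the value is (3)·(5/11) = 15/11.
For Column: with q = P(L), equating U's and D's payoffs gives 6q − 3 = −5q + 5 ⇒ q = 8/11.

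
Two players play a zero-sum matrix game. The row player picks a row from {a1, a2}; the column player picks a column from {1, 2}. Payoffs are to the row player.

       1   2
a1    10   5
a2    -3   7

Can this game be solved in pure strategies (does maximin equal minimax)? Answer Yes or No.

Row minima: a1 → 5, a2 → -3; maximin = 5.
Column maxima: 1 → 10, 2 → 7; minimax = 7.
5 ≠ 7, so no pure-strategy equilibrium exists.

No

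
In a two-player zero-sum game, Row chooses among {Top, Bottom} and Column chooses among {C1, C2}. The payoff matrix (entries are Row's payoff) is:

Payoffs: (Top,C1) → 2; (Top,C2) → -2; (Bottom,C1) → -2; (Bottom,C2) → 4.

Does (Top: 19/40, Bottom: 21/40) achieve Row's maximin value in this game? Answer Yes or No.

Against C1 this mix gives (19/40)·2 + (21/40)·(-2) = -1/10.
Against C2 this mix gives (19/40)·(-2) + (21/40)·4 = 23/20.
Column will play C1, holding Row to -1/10. Shifting weight toward the row that does better against C1 would raise this floor (the equalizing mix achieves 2/5 against both C1 and C2), so the proposed strategy is not optimal.

No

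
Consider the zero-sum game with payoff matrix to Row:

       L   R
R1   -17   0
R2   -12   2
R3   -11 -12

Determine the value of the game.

-166/15

Row minima: R1 → -17, R2 → -12, R3 → -12; maximin = -12.
Column maxima: L → -11, R → 2; minimax = -11.
-12 ≠ -11, so there is no saddle point; optimal play is mixed.
R1 is strictly dominated by R2, so Row never plays it.
On the remaining 2×2 (R2, R3 vs L, R):
Let Row play R2 with probability p. Expected payoff against L: (-12)p + (-11)(1−p) = −p − 11; against R: 2p + (-12)(1−p) = 14p − 12.
Setting these equal: −p − 11 = 14p − 12 ⇒ −15p = -1 ⇒ p = 1/15, and the value is (-1)·(1/15) − 11 = -166/15.
For Column: with q = P(L), equating R2's and R3's payoffs gives −14q + 2 = q − 12 ⇒ q = 14/15.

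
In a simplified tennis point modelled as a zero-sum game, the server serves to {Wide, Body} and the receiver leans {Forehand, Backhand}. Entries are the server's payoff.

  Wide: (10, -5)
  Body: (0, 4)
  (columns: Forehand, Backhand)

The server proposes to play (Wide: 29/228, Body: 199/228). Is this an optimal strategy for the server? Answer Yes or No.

No

Against Forehand this mix gives (29/228)·10 + (199/228)·0 = 145/114.
Against Backhand this mix gives (29/228)·(-5) + (199/228)·4 = 217/76.
The receiver will play Forehand, holding the server to 145/114. Shifting weight toward the row that does better against Forehand would raise this floor (the equalizing mix achieves 40/19 against both Forehand and Backhand), so the proposed strategy is not optimal.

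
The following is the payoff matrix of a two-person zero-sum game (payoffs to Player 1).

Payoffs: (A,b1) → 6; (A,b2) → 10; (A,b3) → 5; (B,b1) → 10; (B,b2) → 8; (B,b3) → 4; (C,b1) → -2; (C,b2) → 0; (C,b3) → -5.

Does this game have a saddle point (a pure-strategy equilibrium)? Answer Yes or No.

Yes

Row minima: A → 5, B → 4, C → -5; maximin = 5.
Column maxima: b1 → 10, b2 → 10, b3 → 5; minimax = 5.
maximin = minimax = 5, so a saddle point exists.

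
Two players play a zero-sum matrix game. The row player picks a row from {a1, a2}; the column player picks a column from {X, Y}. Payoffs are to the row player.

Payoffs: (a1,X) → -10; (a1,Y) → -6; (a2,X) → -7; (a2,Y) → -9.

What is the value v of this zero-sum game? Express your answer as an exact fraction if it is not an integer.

-8

Row minima: a1 → -10, a2 → -9; maximin = -9.
Column maxima: X → -7, Y → -6; minimax = -7.
-9 ≠ -7, so there is no saddle point; optimal play is mixed.
Let the row player play a1 with probability p. Expected payoff against X: (-10)p + (-7)(1−p) = −3p − 7; against Y: (-6)p + (-9)(1−p) = 3p − 9.
Setting these equal: −3p − 7 = 3p − 9 ⇒ −6p = -2 ⇒ p = 1/3, and the value is (-3)·(1/3) − 7 = -8.
For the column player: with q = P(X), equating a1's and a2's payoffs gives −4q − 6 = 2q − 9 ⇒ q = 1/2.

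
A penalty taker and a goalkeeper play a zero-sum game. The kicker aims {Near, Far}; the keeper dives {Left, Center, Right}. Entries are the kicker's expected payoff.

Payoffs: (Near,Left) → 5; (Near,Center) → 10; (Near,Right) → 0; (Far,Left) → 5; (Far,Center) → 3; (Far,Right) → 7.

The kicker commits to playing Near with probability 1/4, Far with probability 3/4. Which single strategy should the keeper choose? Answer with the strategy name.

If the keeper plays Left, the kicker's expected payoff is (1/4)·5 + (3/4)·5 = 5.
If the keeper plays Center, the kicker's expected payoff is (1/4)·10 + (3/4)·3 = 19/4.
If the keeper plays Right, the kicker's expected payoff is (1/4)·0 + (3/4)·7 = 21/4.
The keeper minimizes the kicker's payoff; the smallest is 19/4, so the best response is Center.

Center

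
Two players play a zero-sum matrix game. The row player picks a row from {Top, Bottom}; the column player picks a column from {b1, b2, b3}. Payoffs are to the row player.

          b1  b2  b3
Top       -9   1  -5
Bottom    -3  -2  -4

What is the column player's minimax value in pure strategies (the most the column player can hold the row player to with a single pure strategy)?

-4

Column maxima: b1 → -3, b2 → 1, b3 → -4.
The smallest of these is -4.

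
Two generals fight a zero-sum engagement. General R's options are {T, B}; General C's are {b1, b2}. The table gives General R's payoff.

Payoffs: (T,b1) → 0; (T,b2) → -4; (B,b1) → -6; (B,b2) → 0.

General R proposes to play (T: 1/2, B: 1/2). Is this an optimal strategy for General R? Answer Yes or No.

No

Against b1 this mix gives (1/2)·0 + (1/2)·(-6) = -3.
Against b2 this mix gives (1/2)·(-4) + (1/2)·0 = -2.
General C will play b1, holding General R to -3. Shifting weight toward the row that does better against b1 would raise this floor (the equalizing mix achieves -12/5 against both b1 and b2), so the proposed strategy is not optimal.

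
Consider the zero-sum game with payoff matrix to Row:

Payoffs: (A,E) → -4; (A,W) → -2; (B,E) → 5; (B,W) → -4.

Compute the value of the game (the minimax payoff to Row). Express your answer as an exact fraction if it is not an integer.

-26/11

Row minima: A → -4, B → -4; maximin = -4.
Column maxima: E → 5, W → -2; minimax = -2.
-4 ≠ -2, so there is no saddle point; optimal play is mixed.
Let Row play A with probability p. Expected payoff against E: (-4)p + 5(1−p) = −9p + 5; against W: (-2)p + (-4)(1−p) = 2p − 4.
Setting these equal: −9p + 5 = 2p − 4 ⇒ −11p = -9 ⇒ p = 9/11, and the value is (-9)·(9/11) + 5 = -26/11.
For Column: with q = P(E), equating A's and B's payoffs gives −2q − 2 = 9q − 4 ⇒ q = 2/11.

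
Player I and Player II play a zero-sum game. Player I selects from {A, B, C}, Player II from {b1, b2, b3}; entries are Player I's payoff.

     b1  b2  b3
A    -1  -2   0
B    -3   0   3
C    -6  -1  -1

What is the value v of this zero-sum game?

-3/2

Row minima: A → -2, B → -3, C → -6; maximin = -2.
Column maxima: b1 → -1, b2 → 0, b3 → 3; minimax = -1.
-2 ≠ -1, so there is no saddle point; optimal play is mixed.
C is strictly dominated by B, so Player I never plays it.
b3 is strictly dominated by b1 (it gives Player I strictly more in every row), so Player II never plays it.
On the remaining 2×2 (A, B vs b1, b2):
Let Player I play A with probability p. Expected payoff against b1: (-1)p + (-3)(1−p) = 2p − 3; against b2: (-2)p + 0(1−p) = −2p.
Setting these equal: 2p − 3 = −2p ⇒ 4p = 3 ⇒ p = 3/4, and the value is (2)·(3/4) − 3 = -3/2.
For Player II: with q = P(b1), equating A's and B's payoffs gives q − 2 = −3q ⇒ q = 1/2.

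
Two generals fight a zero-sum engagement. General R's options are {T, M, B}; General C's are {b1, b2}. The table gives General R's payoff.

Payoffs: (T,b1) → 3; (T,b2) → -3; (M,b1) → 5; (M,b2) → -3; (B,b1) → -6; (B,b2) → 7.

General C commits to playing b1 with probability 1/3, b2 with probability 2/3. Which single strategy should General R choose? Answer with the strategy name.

Expected payoff of T: (1/3)·3 + (2/3)·(-3) = -1.
Expected payoff of M: (1/3)·5 + (2/3)·(-3) = -1/3.
Expected payoff of B: (1/3)·(-6) + (2/3)·7 = 8/3.
The largest is 8/3, so General R's best response is B.

B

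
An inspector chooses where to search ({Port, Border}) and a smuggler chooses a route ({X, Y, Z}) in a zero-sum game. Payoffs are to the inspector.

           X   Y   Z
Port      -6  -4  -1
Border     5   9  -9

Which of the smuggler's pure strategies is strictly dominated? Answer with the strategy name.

Y

X holds the inspector's payoff strictly below Y in every row: -6 < -4, 5 < 9.
So Y is strictly dominated for the smuggler.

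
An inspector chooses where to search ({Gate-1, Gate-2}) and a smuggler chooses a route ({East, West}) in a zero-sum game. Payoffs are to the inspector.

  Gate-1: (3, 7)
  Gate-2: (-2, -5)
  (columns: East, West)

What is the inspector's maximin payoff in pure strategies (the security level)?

Row minima: Gate-1 → 3, Gate-2 → -5.
The best of these is 3.

3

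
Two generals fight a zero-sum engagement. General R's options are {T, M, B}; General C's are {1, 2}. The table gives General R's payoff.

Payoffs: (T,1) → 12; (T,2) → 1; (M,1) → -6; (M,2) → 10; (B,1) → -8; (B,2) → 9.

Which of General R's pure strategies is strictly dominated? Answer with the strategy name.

B

M gives a strictly higher payoff than B against every column: -6 > -8, 10 > 9.
So B is strictly dominated and General R never plays it.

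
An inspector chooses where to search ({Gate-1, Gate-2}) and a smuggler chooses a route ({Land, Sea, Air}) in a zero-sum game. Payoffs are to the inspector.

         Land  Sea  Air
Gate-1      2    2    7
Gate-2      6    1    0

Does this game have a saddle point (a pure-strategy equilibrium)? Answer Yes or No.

Yes

Row minima: Gate-1 → 2, Gate-2 → 0; maximin = 2.
Column maxima: Land → 6, Sea → 2, Air → 7; minimax = 2.
maximin = minimax = 2, so a saddle point exists.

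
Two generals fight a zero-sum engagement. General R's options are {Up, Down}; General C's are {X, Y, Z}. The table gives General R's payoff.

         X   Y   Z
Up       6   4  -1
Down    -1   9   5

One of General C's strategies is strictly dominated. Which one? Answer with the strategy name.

Z holds General R's payoff strictly below Y in every row: -1 < 4, 5 < 9.
So Y is strictly dominated for General C.

Y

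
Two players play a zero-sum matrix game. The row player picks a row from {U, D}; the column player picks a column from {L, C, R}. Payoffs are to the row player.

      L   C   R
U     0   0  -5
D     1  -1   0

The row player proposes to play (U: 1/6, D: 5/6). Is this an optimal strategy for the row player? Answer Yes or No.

Against L this mix gives (1/6)·0 + (5/6)·1 = 5/6.
Against C this mix gives (1/6)·0 + (5/6)·(-1) = -5/6.
Against R this mix gives (1/6)·(-5) + (5/6)·0 = -5/6.
All of the column player's active replies (C, R) yield -5/6, and no column does worse for the row player. The mix makes the column player indifferent and guarantees -5/6, so it is optimal.

Yes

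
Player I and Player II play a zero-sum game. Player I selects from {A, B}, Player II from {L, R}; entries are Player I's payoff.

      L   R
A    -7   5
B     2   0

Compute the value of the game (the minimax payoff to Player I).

Row minima: A → -7, B → 0; maximin = 0.
Column maxima: L → 2, R → 5; minimax = 2.
0 ≠ 2, so there is no saddle point; optimal play is mixed.
Let Player I play A with probability p. Expected payoff against L: (-7)p + 2(1−p) = −9p + 2; against R: 5p + 0(1−p) = 5p.
Setting these equal: −9p + 2 = 5p ⇒ −14p = -2 ⇒ p = 1/7, and the value is (-9)·(1/7) + 2 = 5/7.
For Player II: with q = P(L), equating A's and B's payoffs gives −12q + 5 = 2q ⇒ q = 5/14.

5/7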